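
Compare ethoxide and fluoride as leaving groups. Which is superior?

fluoride is the better leaving group.
pKₐ(HF) ≈ 3.2 versus pKₐ(CH₃CH₂OH) ≈ 16: fluoride is the much weaker base.
Small and strongly basic; the poor halide leaving group.

fluoride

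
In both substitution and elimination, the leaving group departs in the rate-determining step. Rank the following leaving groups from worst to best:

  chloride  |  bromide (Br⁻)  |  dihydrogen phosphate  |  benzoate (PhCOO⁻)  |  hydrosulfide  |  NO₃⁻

Leaving-group ability tracks the stability of the departed species; conjugate-acid pKₐ is the usual yardstick (lower pKₐ → better LG).
bromide (Br⁻): pKₐ(HBr) ≈ -9
chloride: pKₐ(HCl) ≈ -7
NO₃⁻: pKₐ(HNO₃) ≈ -1.3
dihydrogen phosphate: pKₐ(H₃PO₄) ≈ 2.1
benzoate (PhCOO⁻): pKₐ(C₆H₅COOH) ≈ 4.2
hydrosulfide: pKₐ(H₂S) ≈ 7
Listed from poorest to best leaving group as asked.

hydrosulfide < benzoate (PhCOO⁻) < dihydrogen phosphate < NO₃⁻ < chloride < bromide (Br⁻)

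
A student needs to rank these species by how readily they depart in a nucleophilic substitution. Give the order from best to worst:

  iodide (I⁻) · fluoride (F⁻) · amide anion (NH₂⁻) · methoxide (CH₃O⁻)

A good leaving group is a weak base: the lower the pKₐ of its conjugate acid, the more readily it departs.
iodide (I⁻): pKₐ(HI) ≈ -10
fluoride (F⁻): pKₐ(HF) ≈ 3.2
methoxide (CH₃O⁻): pKₐ(CH₃OH) ≈ 15.5
amide anion (NH₂⁻): pKₐ(NH₃) ≈ 38

iodide (I⁻) > fluoride (F⁻) > methoxide (CH₃O⁻) > amide anion (NH₂⁻)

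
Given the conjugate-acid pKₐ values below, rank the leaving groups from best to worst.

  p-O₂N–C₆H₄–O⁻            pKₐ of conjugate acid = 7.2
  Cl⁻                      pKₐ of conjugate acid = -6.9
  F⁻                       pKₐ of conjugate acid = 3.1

Lower conjugate-acid pKₐ ⇒ weaker base ⇒ better leaving group.
Sorting by the given values: Cl⁻ (-6.9), F⁻ (3.1), p-O₂N–C₆H₄–O⁻ (7.2).

Cl⁻ > F⁻ > p-O₂N–C₆H₄–O⁻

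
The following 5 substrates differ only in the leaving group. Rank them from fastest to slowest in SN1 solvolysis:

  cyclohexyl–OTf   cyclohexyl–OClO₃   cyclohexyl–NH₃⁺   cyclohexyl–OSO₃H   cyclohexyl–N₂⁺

cyclohexyl–N₂⁺ > cyclohexyl–OTf > cyclohexyl–OClO₃ > cyclohexyl–OSO₃H > cyclohexyl–NH₃⁺

Identical carbon frameworks mean the comparison reduces to leaving-group quality.
Leaving-group ability tracks the stability of the departed species; conjugate-acid pKₐ is the usual yardstick (lower pKₐ → better LG).
cyclohexyl–N₂⁺ loses N₂: no meaningful conjugate acid; N₂ departs as an exceptionally stable neutral molecule
cyclohexyl–OTf loses OTf⁻: pKₐ(CF₃SO₃H (triflic acid)) ≈ -14
cyclohexyl–OClO₃ loses ClO₄⁻: pKₐ(HClO₄) ≈ -10
cyclohexyl–OSO₃H loses HSO₄⁻: pKₐ(H₂SO₄) ≈ -3
cyclohexyl–NH₃⁺ loses NH₃: pKₐ(NH₄⁺) ≈ 9.2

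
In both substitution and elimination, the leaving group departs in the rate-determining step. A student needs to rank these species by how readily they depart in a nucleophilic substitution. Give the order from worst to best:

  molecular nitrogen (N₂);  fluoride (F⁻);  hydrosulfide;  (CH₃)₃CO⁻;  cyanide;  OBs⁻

molecular nitrogen (N₂): no meaningful conjugate acid; N₂ departs as an exceptionally stable neutral molecule
OBs⁻: pKₐ(p-BrC₆H₄SO₃H) ≈ -2.8
fluoride (F⁻): pKₐ(HF) ≈ 3.2
hydrosulfide: pKₐ(H₂S) ≈ 7
cyanide: pKₐ(HCN) ≈ 9.2
(CH₃)₃CO⁻: pKₐ(t-BuOH) ≈ 18
The question asks for worst first, so the sequence is read in increasing leaving-group ability.

(CH₃)₃CO⁻ < cyanide < hydrosulfide < fluoride (F⁻) < OBs⁻ < molecular nitrogen (N₂)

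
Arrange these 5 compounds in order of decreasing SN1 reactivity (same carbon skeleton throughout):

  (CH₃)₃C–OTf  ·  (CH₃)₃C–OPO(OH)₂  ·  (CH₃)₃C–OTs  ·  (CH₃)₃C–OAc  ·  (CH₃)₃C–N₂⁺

With the same alkyl group throughout, only the leaving group differentiates the rates.
Rank by basicity of the departing species: weakest base leaves most easily.
(CH₃)₃C–N₂⁺ loses N₂: no meaningful conjugate acid; N₂ departs as an exceptionally stable neutral molecule
(CH₃)₃C–OTf loses OTf⁻: pKₐ(CF₃SO₃H (triflic acid)) ≈ -14
(CH₃)₃C–OTs loses OTs⁻: pKₐ(p-CH₃C₆H₄SO₃H (TsOH)) ≈ -2.8
(CH₃)₃C–OPO(OH)₂ loses H₂PO₄⁻: pKₐ(H₃PO₄) ≈ 2.1
(CH₃)₃C–OAc loses AcO⁻: pKₐ(CH₃COOH) ≈ 4.8

(CH₃)₃C–N₂⁺ > (CH₃)₃C–OTf > (CH₃)₃C–OTs > (CH₃)₃C–OPO(OH)₂ > (CH₃)₃C–OAc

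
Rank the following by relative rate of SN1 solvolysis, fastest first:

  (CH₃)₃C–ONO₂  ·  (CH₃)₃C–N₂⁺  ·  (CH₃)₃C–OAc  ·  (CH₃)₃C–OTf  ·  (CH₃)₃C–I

Identical carbon frameworks mean the comparison reduces to leaving-group quality.
Leaving-group ability tracks the stability of the departed species; conjugate-acid pKₐ is the usual yardstick (lower pKₐ → better LG).
(CH₃)₃C–N₂⁺ loses N₂: no meaningful conjugate acid; N₂ departs as an exceptionally stable neutral molecule
(CH₃)₃C–OTf loses OTf⁻: pKₐ(CF₃SO₃H (triflic acid)) ≈ -14
(CH₃)₃C–I loses I⁻: pKₐ(HI) ≈ -10
(CH₃)₃C–ONO₂ loses NO₃⁻: pKₐ(HNO₃) ≈ -1.3
(CH₃)₃C–OAc loses AcO⁻: pKₐ(CH₃COOH) ≈ 4.8

(CH₃)₃C–N₂⁺ > (CH₃)₃C–OTf > (CH₃)₃C–I > (CH₃)₃C–ONO₂ > (CH₃)₃C–OAc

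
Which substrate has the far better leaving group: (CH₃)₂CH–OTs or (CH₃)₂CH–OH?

(CH₃)₂CH–OTs

From (CH₃)₂CH–OH the departing group would be OH⁻ (pKₐ(H₂O) ≈ 15.7). Strong base; essentially never leaves without prior activation.
From (CH₃)₂CH–OTs the leaving group is OTs⁻ (pKₐ(p-CH₃C₆H₄SO₃H (TsOH)) ≈ -2.8). Resonance-delocalised arenesulfonate.
(In practice (CH₃)₂CH–OTs is made from (CH₃)₂CH–OH by treatment with TsCl / pyridine, converting the hydroxyl into a tosylate.)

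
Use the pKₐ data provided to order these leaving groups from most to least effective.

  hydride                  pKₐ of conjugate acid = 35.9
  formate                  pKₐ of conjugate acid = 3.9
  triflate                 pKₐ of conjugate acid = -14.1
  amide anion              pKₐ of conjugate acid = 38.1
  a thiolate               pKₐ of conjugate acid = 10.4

Lower conjugate-acid pKₐ ⇒ weaker base ⇒ better leaving group.
Sorting by the given values: triflate (-14.1), formate (3.9), a thiolate (10.4), hydride (35.9), amide anion (38.1).

triflate > formate > a thiolate > hydride > amide anion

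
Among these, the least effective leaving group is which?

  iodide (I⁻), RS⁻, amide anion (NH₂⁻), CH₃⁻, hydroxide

Rank by basicity of the departing species: weakest base leaves most easily.
iodide (I⁻): pKₐ(HI) ≈ -10
RS⁻: pKₐ(RSH (a thiol)) ≈ 10.5
hydroxide: pKₐ(H₂O) ≈ 15.7
amide anion (NH₂⁻): pKₐ(NH₃) ≈ 38
CH₃⁻: pKₐ(CH₄) ≈ 48

CH₃⁻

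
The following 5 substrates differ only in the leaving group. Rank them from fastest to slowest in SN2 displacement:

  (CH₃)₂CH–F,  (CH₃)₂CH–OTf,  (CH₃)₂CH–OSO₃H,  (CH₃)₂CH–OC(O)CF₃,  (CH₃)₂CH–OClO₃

(CH₃)₂CH–OTf > (CH₃)₂CH–OClO₃ > (CH₃)₂CH–OSO₃H > (CH₃)₂CH–OC(O)CF₃ > (CH₃)₂CH–F

The skeletons are identical, so relative rate is governed entirely by leaving-group ability.
Leaving-group ability tracks the stability of the departed species; conjugate-acid pKₐ is the usual yardstick (lower pKₐ → better LG).
(CH₃)₂CH–OTf loses OTf⁻: pKₐ(CF₃SO₃H (triflic acid)) ≈ -14
(CH₃)₂CH–OClO₃ loses ClO₄⁻: pKₐ(HClO₄) ≈ -10
(CH₃)₂CH–OSO₃H loses HSO₄⁻: pKₐ(H₂SO₄) ≈ -3
(CH₃)₂CH–OC(O)CF₃ loses CF₃COO⁻: pKₐ(CF₃COOH) ≈ 0.2
(CH₃)₂CH–F loses F⁻: pKₐ(HF) ≈ 3.2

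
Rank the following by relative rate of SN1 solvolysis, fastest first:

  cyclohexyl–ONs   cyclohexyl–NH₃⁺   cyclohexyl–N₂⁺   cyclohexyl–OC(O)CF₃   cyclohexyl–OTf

cyclohexyl–N₂⁺ > cyclohexyl–OTf > cyclohexyl–ONs > cyclohexyl–OC(O)CF₃ > cyclohexyl–NH₃⁺

Identical carbon frameworks mean the comparison reduces to leaving-group quality.
A good leaving group is a weak base: the lower the pKₐ of its conjugate acid, the more readily it departs.
cyclohexyl–N₂⁺ loses N₂: no meaningful conjugate acid; N₂ departs as an exceptionally stable neutral molecule
cyclohexyl–OTf loses OTf⁻: pKₐ(CF₃SO₃H (triflic acid)) ≈ -14
cyclohexyl–ONs loses ONs⁻: pKₐ(p-O₂NC₆H₄SO₃H) ≈ -3.5
cyclohexyl–OC(O)CF₃ loses CF₃COO⁻: pKₐ(CF₃COOH) ≈ 0.2
cyclohexyl–NH₃⁺ loses NH₃: pKₐ(NH₄⁺) ≈ 9.2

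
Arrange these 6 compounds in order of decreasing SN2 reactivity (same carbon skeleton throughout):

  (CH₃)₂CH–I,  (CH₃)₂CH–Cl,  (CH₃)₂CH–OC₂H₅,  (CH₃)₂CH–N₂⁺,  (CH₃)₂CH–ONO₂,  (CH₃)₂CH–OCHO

(CH₃)₂CH–N₂⁺ > (CH₃)₂CH–I > (CH₃)₂CH–Cl > (CH₃)₂CH–ONO₂ > (CH₃)₂CH–OCHO > (CH₃)₂CH–OC₂H₅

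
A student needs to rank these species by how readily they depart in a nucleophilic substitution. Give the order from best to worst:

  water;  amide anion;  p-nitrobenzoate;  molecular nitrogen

molecular nitrogen > water > p-nitrobenzoate > amide anion

The more stable X⁻ (or X) is on its own — i.e. the weaker a base it is — the better a leaving group it makes.
molecular nitrogen: no meaningful conjugate acid; N₂ departs as an exceptionally stable neutral molecule
water: pKₐ(H₃O⁺) ≈ -1.7
p-nitrobenzoate: pKₐ(p-nitrobenzoic acid) ≈ 3.4
amide anion: pKₐ(NH₃) ≈ 38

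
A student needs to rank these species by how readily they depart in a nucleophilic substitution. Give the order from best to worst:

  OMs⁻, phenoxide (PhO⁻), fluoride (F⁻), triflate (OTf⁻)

Leaving-group ability tracks the stability of the departed species; conjugate-acid pKₐ is the usual yardstick (lower pKₐ → better LG).
triflate (OTf⁻): pKₐ(CF₃SO₃H (triflic acid)) ≈ -14
OMs⁻: pKₐ(CH₃SO₃H (MsOH)) ≈ -1.9 — resonance-delocalised alkanesulfonate
fluoride (F⁻): pKₐ(HF) ≈ 3.2 — small and strongly basic; the poor halide leaving group
phenoxide (PhO⁻): pKₐ(C₆H₅OH (phenol)) ≈ 10 — resonance into the ring helps, but still a poor LG

triflate (OTf⁻) > OMs⁻ > fluoride (F⁻) > phenoxide (PhO⁻)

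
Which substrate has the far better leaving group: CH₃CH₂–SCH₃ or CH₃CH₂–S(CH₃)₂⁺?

CH₃CH₂–S(CH₃)₂⁺

From CH₃CH₂–SCH₃ the departing group would be RS⁻ (pKₐ(RSH (a thiol)) ≈ 10.5). Moderately basic; rarely leaves without activation.
From CH₃CH₂–S(CH₃)₂⁺ the leaving group is SR'₂ (pKₐ(R'₂SH⁺) ≈ -7). Neutral; leaves from a sulfonium salt (R–SR'₂⁺).
(In practice CH₃CH₂–S(CH₃)₂⁺ is made from CH₃CH₂–SCH₃ by S-methylation with CH₃I, allowing neutral dimethyl sulfide, rather than methanethiolate, to depart.)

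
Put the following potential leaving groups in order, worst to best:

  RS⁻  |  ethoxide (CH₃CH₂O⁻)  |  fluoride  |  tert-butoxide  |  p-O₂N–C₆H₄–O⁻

fluoride: pKₐ(HF) ≈ 3.2 — small and strongly basic; the poor halide leaving group
p-O₂N–C₆H₄–O⁻: pKₐ(p-nitrophenol) ≈ 7.2 — nitro group delocalises the charge; the classic chromogenic LG
RS⁻: pKₐ(RSH (a thiol)) ≈ 10.5 — moderately basic; rarely leaves without activation
ethoxide (CH₃CH₂O⁻): pKₐ(CH₃CH₂OH) ≈ 16
tert-butoxide: pKₐ(t-BuOH) ≈ 18 — bulky, strongly basic alkoxide
Listed from poorest to best leaving group as asked.

tert-butoxide < ethoxide (CH₃CH₂O⁻) < RS⁻ < p-O₂N–C₆H₄–O⁻ < fluoride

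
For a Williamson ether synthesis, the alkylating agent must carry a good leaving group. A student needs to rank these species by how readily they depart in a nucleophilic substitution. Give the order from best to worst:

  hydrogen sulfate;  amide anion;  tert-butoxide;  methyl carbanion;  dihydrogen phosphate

The more stable X⁻ (or X) is on its own — i.e. the weaker a base it is — the better a leaving group it makes.
hydrogen sulfate: pKₐ(H₂SO₄) ≈ -3
dihydrogen phosphate: pKₐ(H₃PO₄) ≈ 2.1
tert-butoxide: pKₐ(t-BuOH) ≈ 18 — bulky, strongly basic alkoxide
amide anion: pKₐ(NH₃) ≈ 38 — extremely strong base; never a leaving group
methyl carbanion: pKₐ(CH₄) ≈ 48 — unstabilised carbanion; the worst conceivable leaving group

hydrogen sulfate > dihydrogen phosphate > tert-butoxide > amide anion > methyl carbanion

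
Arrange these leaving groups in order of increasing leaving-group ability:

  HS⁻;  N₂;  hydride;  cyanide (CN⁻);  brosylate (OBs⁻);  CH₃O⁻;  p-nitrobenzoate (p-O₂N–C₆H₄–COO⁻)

Rank by basicity of the departing species: weakest base leaves most easily.
N₂: no meaningful conjugate acid; N₂ departs as an exceptionally stable neutral molecule
brosylate (OBs⁻): pKₐ(p-BrC₆H₄SO₃H) ≈ -2.8
p-nitrobenzoate (p-O₂N–C₆H₄–COO⁻): pKₐ(p-nitrobenzoic acid) ≈ 3.4
HS⁻: pKₐ(H₂S) ≈ 7 — larger and more polarisable than the oxygen analogue
cyanide (CN⁻): pKₐ(HCN) ≈ 9.2
CH₃O⁻: pKₐ(CH₃OH) ≈ 15.5 — strong base; alkoxides do not leave unassisted
hydride: pKₐ(H₂) ≈ 36 — extremely strong base; leaves only in special hydride-transfer contexts
The question asks for worst first, so the sequence is read in increasing leaving-group ability.

hydride < CH₃O⁻ < cyanide (CN⁻) < HS⁻ < p-nitrobenzoate (p-O₂N–C₆H₄–COO⁻) < brosylate (OBs⁻) < N₂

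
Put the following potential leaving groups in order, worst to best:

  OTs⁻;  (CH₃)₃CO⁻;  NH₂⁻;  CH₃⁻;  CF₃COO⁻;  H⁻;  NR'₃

CH₃⁻ < NH₂⁻ < H⁻ < (CH₃)₃CO⁻ < NR'₃ < CF₃COO⁻ < OTs⁻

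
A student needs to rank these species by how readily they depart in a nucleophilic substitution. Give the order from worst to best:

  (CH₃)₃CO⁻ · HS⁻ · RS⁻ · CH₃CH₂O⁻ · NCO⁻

The more stable X⁻ (or X) is on its own — i.e. the weaker a base it is — the better a leaving group it makes.
NCO⁻: pKₐ(HOCN) ≈ 3.5 — resonance between N and O
HS⁻: pKₐ(H₂S) ≈ 7 — larger and more polarisable than the oxygen analogue
RS⁻: pKₐ(RSH (a thiol)) ≈ 10.5 — moderately basic; rarely leaves without activation
CH₃CH₂O⁻: pKₐ(CH₃CH₂OH) ≈ 16 — strong base; alkoxides do not leave unassisted
(CH₃)₃CO⁻: pKₐ(t-BuOH) ≈ 18
The question asks for worst first, so the sequence is read in increasing leaving-group ability.

(CH₃)₃CO⁻ < CH₃CH₂O⁻ < RS⁻ < HS⁻ < NCO⁻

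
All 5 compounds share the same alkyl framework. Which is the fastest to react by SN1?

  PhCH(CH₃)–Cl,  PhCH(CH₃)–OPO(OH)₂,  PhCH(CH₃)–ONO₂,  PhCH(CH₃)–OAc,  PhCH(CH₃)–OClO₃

Same R in every case — rank the leaving groups.
A good leaving group is a weak base: the lower the pKₐ of its conjugate acid, the more readily it departs.
PhCH(CH₃)–OClO₃ loses ClO₄⁻: pKₐ(HClO₄) ≈ -10
PhCH(CH₃)–Cl loses Cl⁻: pKₐ(HCl) ≈ -7
PhCH(CH₃)–ONO₂ loses NO₃⁻: pKₐ(HNO₃) ≈ -1.3
PhCH(CH₃)–OPO(OH)₂ loses H₂PO₄⁻: pKₐ(H₃PO₄) ≈ 2.1
PhCH(CH₃)–OAc loses AcO⁻: pKₐ(CH₃COOH) ≈ 4.8

PhCH(CH₃)–OClO₃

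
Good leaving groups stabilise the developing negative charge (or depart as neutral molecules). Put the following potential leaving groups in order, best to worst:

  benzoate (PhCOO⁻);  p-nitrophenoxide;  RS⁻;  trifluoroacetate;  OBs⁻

OBs⁻: pKₐ(p-BrC₆H₄SO₃H) ≈ -2.8
trifluoroacetate: pKₐ(CF₃COOH) ≈ 0.2
benzoate (PhCOO⁻): pKₐ(C₆H₅COOH) ≈ 4.2
p-nitrophenoxide: pKₐ(p-nitrophenol) ≈ 7.2
RS⁻: pKₐ(RSH (a thiol)) ≈ 10.5 — moderately basic; rarely leaves without activation

OBs⁻ > trifluoroacetate > benzoate (PhCOO⁻) > p-nitrophenoxide > RS⁻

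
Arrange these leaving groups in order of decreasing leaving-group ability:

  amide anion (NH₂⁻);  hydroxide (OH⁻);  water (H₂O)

Rank by basicity of the departing species: weakest base leaves most easily.
water (H₂O): pKₐ(H₃O⁺) ≈ -1.7
hydroxide (OH⁻): pKₐ(H₂O) ≈ 15.7
amide anion (NH₂⁻): pKₐ(NH₃) ≈ 38 — extremely strong base; never a leaving group

water (H₂O) > hydroxide (OH⁻) > amide anion (NH₂⁻)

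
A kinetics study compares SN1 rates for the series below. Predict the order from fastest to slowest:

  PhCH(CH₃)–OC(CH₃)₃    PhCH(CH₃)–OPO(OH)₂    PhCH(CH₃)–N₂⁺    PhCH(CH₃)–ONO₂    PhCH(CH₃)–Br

PhCH(CH₃)–N₂⁺ > PhCH(CH₃)–Br > PhCH(CH₃)–ONO₂ > PhCH(CH₃)–OPO(OH)₂ > PhCH(CH₃)–OC(CH₃)₃

With the same alkyl group throughout, only the leaving group differentiates the rates.
The more stable X⁻ (or X) is on its own — i.e. the weaker a base it is — the better a leaving group it makes.
PhCH(CH₃)–N₂⁺ loses N₂: no meaningful conjugate acid; N₂ departs as an exceptionally stable neutral molecule
PhCH(CH₃)–Br loses Br⁻: pKₐ(HBr) ≈ -9
PhCH(CH₃)–ONO₂ loses NO₃⁻: pKₐ(HNO₃) ≈ -1.3
PhCH(CH₃)–OPO(OH)₂ loses H₂PO₄⁻: pKₐ(H₃PO₄) ≈ 2.1
PhCH(CH₃)–OC(CH₃)₃ loses (CH₃)₃CO⁻: pKₐ(t-BuOH) ≈ 18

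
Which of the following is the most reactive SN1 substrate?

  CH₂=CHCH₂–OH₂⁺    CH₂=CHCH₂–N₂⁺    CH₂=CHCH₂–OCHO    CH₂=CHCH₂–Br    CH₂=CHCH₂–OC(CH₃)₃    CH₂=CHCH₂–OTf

CH₂=CHCH₂–N₂⁺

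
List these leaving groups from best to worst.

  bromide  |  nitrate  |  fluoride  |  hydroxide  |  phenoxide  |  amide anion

bromide: pKₐ(HBr) ≈ -9
nitrate: pKₐ(HNO₃) ≈ -1.3
fluoride: pKₐ(HF) ≈ 3.2
phenoxide: pKₐ(C₆H₅OH (phenol)) ≈ 10
hydroxide: pKₐ(H₂O) ≈ 15.7
amide anion: pKₐ(NH₃) ≈ 38

bromide > nitrate > fluoride > phenoxide > hydroxide > amide anion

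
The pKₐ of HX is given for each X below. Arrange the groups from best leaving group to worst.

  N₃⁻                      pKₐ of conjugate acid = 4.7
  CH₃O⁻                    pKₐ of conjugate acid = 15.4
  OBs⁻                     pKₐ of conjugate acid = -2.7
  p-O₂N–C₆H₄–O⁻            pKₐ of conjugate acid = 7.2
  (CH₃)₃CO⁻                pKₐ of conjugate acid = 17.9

OBs⁻ > N₃⁻ > p-O₂N–C₆H₄–O⁻ > CH₃O⁻ > (CH₃)₃CO⁻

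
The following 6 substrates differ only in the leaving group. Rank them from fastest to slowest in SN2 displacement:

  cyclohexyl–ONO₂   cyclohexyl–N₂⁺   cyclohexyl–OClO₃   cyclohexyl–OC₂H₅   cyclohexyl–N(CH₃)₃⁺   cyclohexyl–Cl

cyclohexyl–N₂⁺ > cyclohexyl–OClO₃ > cyclohexyl–Cl > cyclohexyl–ONO₂ > cyclohexyl–N(CH₃)₃⁺ > cyclohexyl–OC₂H₅

With the same alkyl group throughout, only the leaving group differentiates the rates.
Leaving-group ability tracks the stability of the departed species; conjugate-acid pKₐ is the usual yardstick (lower pKₐ → better LG).
cyclohexyl–N₂⁺ loses N₂: no meaningful conjugate acid; N₂ departs as an exceptionally stable neutral molecule
cyclohexyl–OClO₃ loses ClO₄⁻: pKₐ(HClO₄) ≈ -10
cyclohexyl–Cl loses Cl⁻: pKₐ(HCl) ≈ -7
cyclohexyl–ONO₂ loses NO₃⁻: pKₐ(HNO₃) ≈ -1.3
cyclohexyl–N(CH₃)₃⁺ loses NR'₃: pKₐ(R'₃NH⁺) ≈ 10.7
cyclohexyl–OC₂H₅ loses CH₃CH₂O⁻: pKₐ(CH₃CH₂OH) ≈ 16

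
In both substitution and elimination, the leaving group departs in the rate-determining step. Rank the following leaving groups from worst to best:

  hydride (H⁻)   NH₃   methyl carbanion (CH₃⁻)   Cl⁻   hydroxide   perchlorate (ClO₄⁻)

Rank by basicity of the departing species: weakest base leaves most easily.
perchlorate (ClO₄⁻): pKₐ(HClO₄) ≈ -10 — extremely weak base; rarely used for safety reasons
Cl⁻: pKₐ(HCl) ≈ -7
NH₃: pKₐ(NH₄⁺) ≈ 9.2 — neutral but moderately basic; leaves from R–NH₃⁺
hydroxide: pKₐ(H₂O) ≈ 15.7
hydride (H⁻): pKₐ(H₂) ≈ 36 — extremely strong base; leaves only in special hydride-transfer contexts
methyl carbanion (CH₃⁻): pKₐ(CH₄) ≈ 48 — unstabilised carbanion; the worst conceivable leaving group
Reversing gives the worst-to-best order requested.

methyl carbanion (CH₃⁻) < hydride (H⁻) < hydroxide < NH₃ < Cl⁻ < perchlorate (ClO₄⁻)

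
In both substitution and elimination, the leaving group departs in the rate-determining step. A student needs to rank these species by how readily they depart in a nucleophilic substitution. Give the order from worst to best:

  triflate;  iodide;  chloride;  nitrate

A good leaving group is a weak base: the lower the pKₐ of its conjugate acid, the more readily it departs.
triflate: pKₐ(CF₃SO₃H (triflic acid)) ≈ -14
iodide: pKₐ(HI) ≈ -10
chloride: pKₐ(HCl) ≈ -7
nitrate: pKₐ(HNO₃) ≈ -1.3
The question asks for worst first, so the sequence is read in increasing leaving-group ability.

nitrate < chloride < iodide < triflate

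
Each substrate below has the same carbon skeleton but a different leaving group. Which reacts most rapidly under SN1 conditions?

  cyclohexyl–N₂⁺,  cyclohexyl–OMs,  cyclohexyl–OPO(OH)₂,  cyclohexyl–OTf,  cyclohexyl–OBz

With the same alkyl group throughout, only the leaving group differentiates the rates.
A good leaving group is a weak base: the lower the pKₐ of its conjugate acid, the more readily it departs.
cyclohexyl–N₂⁺ loses N₂: no meaningful conjugate acid; N₂ departs as an exceptionally stable neutral molecule
cyclohexyl–OTf loses OTf⁻: pKₐ(CF₃SO₃H (triflic acid)) ≈ -14
cyclohexyl–OMs loses OMs⁻: pKₐ(CH₃SO₃H (MsOH)) ≈ -1.9
cyclohexyl–OPO(OH)₂ loses H₂PO₄⁻: pKₐ(H₃PO₄) ≈ 2.1
cyclohexyl–OBz loses PhCOO⁻: pKₐ(C₆H₅COOH) ≈ 4.2

cyclohexyl–N₂⁺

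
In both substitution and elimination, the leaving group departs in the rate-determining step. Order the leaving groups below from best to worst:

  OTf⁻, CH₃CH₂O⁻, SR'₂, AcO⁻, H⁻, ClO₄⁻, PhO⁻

OTf⁻ > ClO₄⁻ > SR'₂ > AcO⁻ > PhO⁻ > CH₃CH₂O⁻ > H⁻

Rank by basicity of the departing species: weakest base leaves most easily.
OTf⁻: pKₐ(CF₃SO₃H (triflic acid)) ≈ -14
ClO₄⁻: pKₐ(HClO₄) ≈ -10 — extremely weak base; rarely used for safety reasons
SR'₂: pKₐ(R'₂SH⁺) ≈ -7 — neutral; leaves from a sulfonium salt (R–SR'₂⁺)
AcO⁻: pKₐ(CH₃COOH) ≈ 4.8 — resonance-stabilised but still a weak base
PhO⁻: pKₐ(C₆H₅OH (phenol)) ≈ 10 — resonance into the ring helps, but still a poor LG
CH₃CH₂O⁻: pKₐ(CH₃CH₂OH) ≈ 16
H⁻: pKₐ(H₂) ≈ 36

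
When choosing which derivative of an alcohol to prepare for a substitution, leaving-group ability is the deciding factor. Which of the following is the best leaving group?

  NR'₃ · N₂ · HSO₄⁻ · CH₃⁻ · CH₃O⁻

N₂

Leaving-group ability tracks the stability of the departed species; conjugate-acid pKₐ is the usual yardstick (lower pKₐ → better LG).
N₂: no meaningful conjugate acid; N₂ departs as an exceptionally stable neutral molecule
HSO₄⁻: pKₐ(H₂SO₄) ≈ -3
NR'₃: pKₐ(R'₃NH⁺) ≈ 10.7
CH₃O⁻: pKₐ(CH₃OH) ≈ 15.5
CH₃⁻: pKₐ(CH₄) ≈ 48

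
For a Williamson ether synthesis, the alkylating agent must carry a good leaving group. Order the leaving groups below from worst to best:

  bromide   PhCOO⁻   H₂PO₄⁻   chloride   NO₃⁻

PhCOO⁻ < H₂PO₄⁻ < NO₃⁻ < chloride < bromide

bromide: pKₐ(HBr) ≈ -9
chloride: pKₐ(HCl) ≈ -7 — moderately weak base
NO₃⁻: pKₐ(HNO₃) ≈ -1.3 — resonance-delocalised over three oxygens
H₂PO₄⁻: pKₐ(H₃PO₄) ≈ 2.1 — moderate base; biological leaving group after further activation
PhCOO⁻: pKₐ(C₆H₅COOH) ≈ 4.2
Reversing gives the worst-to-best order requested.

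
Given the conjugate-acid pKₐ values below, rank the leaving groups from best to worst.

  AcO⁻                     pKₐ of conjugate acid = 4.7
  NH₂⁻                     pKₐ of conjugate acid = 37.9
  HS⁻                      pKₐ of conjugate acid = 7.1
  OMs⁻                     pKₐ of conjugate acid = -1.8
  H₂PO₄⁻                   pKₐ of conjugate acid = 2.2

OMs⁻ > H₂PO₄⁻ > AcO⁻ > HS⁻ > NH₂⁻

Lower conjugate-acid pKₐ ⇒ weaker base ⇒ better leaving group.
Sorting by the given values: OMs⁻ (-1.8), H₂PO₄⁻ (2.2), AcO⁻ (4.7), HS⁻ (7.1), NH₂⁻ (37.9).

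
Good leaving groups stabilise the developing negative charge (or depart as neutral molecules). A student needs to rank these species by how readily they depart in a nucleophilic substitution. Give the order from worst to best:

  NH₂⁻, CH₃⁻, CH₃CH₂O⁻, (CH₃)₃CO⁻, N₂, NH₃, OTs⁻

CH₃⁻ < NH₂⁻ < (CH₃)₃CO⁻ < CH₃CH₂O⁻ < NH₃ < OTs⁻ < N₂

The more stable X⁻ (or X) is on its own — i.e. the weaker a base it is — the better a leaving group it makes.
N₂: no meaningful conjugate acid; N₂ departs as an exceptionally stable neutral molecule
OTs⁻: pKₐ(p-CH₃C₆H₄SO₃H (TsOH)) ≈ -2.8
NH₃: pKₐ(NH₄⁺) ≈ 9.2
CH₃CH₂O⁻: pKₐ(CH₃CH₂OH) ≈ 16
(CH₃)₃CO⁻: pKₐ(t-BuOH) ≈ 18
NH₂⁻: pKₐ(NH₃) ≈ 38
CH₃⁻: pKₐ(CH₄) ≈ 48
The question asks for worst first, so the sequence is read in increasing leaving-group ability.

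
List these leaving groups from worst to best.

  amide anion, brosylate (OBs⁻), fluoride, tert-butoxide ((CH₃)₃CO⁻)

The more stable X⁻ (or X) is on its own — i.e. the weaker a base it is — the better a leaving group it makes.
brosylate (OBs⁻): pKₐ(p-BrC₆H₄SO₃H) ≈ -2.8
fluoride: pKₐ(HF) ≈ 3.2
tert-butoxide ((CH₃)₃CO⁻): pKₐ(t-BuOH) ≈ 18
amide anion: pKₐ(NH₃) ≈ 38
Listed from poorest to best leaving group as asked.

amide anion < tert-butoxide ((CH₃)₃CO⁻) < fluoride < brosylate (OBs⁻)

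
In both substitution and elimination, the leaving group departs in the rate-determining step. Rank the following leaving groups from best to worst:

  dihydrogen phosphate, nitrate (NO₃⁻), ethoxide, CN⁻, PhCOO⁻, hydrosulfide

Rank by basicity of the departing species: weakest base leaves most easily.
nitrate (NO₃⁻): pKₐ(HNO₃) ≈ -1.3
dihydrogen phosphate: pKₐ(H₃PO₄) ≈ 2.1
PhCOO⁻: pKₐ(C₆H₅COOH) ≈ 4.2 — aryl carboxylate
hydrosulfide: pKₐ(H₂S) ≈ 7 — larger and more polarisable than the oxygen analogue
CN⁻: pKₐ(HCN) ≈ 9.2 — sp carbon stabilises the charge somewhat, but still a poor LG
ethoxide: pKₐ(CH₃CH₂OH) ≈ 16

nitrate (NO₃⁻) > dihydrogen phosphate > PhCOO⁻ > hydrosulfide > CN⁻ > ethoxide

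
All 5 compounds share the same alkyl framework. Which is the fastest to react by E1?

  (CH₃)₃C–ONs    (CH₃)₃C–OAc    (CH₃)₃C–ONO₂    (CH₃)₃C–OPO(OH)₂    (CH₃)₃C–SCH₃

(CH₃)₃C–ONs

The skeletons are identical, so relative rate is governed entirely by leaving-group ability.
Rank by basicity of the departing species: weakest base leaves most easily.
(CH₃)₃C–ONs loses ONs⁻: pKₐ(p-O₂NC₆H₄SO₃H) ≈ -3.5
(CH₃)₃C–ONO₂ loses NO₃⁻: pKₐ(HNO₃) ≈ -1.3
(CH₃)₃C–OPO(OH)₂ loses H₂PO₄⁻: pKₐ(H₃PO₄) ≈ 2.1
(CH₃)₃C–OAc loses AcO⁻: pKₐ(CH₃COOH) ≈ 4.8
(CH₃)₃C–SCH₃ loses RS⁻: pKₐ(RSH (a thiol)) ≈ 10.5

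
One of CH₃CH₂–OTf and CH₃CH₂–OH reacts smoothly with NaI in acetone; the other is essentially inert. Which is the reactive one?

From CH₃CH₂–OH the departing group would be OH⁻ (pKₐ(H₂O) ≈ 15.7). Strong base; essentially never leaves without prior activation.
From CH₃CH₂–OTf the leaving group is OTf⁻ (pKₐ(CF₃SO₃H (triflic acid)) ≈ -14). Charge spread over three oxygens and a CF₃ group; the premier leaving group in synthesis.
(In practice CH₃CH₂–OTf is made from CH₃CH₂–OH by treatment with Tf₂O / 2,6-lutidine, converting the hydroxyl into a triflate.)

CH₃CH₂–OTf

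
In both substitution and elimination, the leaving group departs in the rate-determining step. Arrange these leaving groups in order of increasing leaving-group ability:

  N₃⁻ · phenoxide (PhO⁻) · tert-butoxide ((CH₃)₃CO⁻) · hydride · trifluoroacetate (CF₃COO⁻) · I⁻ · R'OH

hydride < tert-butoxide ((CH₃)₃CO⁻) < phenoxide (PhO⁻) < N₃⁻ < trifluoroacetate (CF₃COO⁻) < R'OH < I⁻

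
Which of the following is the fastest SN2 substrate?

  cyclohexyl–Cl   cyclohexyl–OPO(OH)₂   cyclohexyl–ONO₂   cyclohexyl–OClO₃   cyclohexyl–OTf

cyclohexyl–OTf

With the same alkyl group throughout, only the leaving group differentiates the rates.
Leaving-group ability tracks the stability of the departed species; conjugate-acid pKₐ is the usual yardstick (lower pKₐ → better LG).
cyclohexyl–OTf loses OTf⁻: pKₐ(CF₃SO₃H (triflic acid)) ≈ -14
cyclohexyl–OClO₃ loses ClO₄⁻: pKₐ(HClO₄) ≈ -10
cyclohexyl–Cl loses Cl⁻: pKₐ(HCl) ≈ -7
cyclohexyl–ONO₂ loses NO₃⁻: pKₐ(HNO₃) ≈ -1.3
cyclohexyl–OPO(OH)₂ loses H₂PO₄⁻: pKₐ(H₃PO₄) ≈ 2.1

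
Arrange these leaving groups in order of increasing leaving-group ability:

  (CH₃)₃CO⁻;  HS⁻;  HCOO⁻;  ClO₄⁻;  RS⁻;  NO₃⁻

A good leaving group is a weak base: the lower the pKₐ of its conjugate acid, the more readily it departs.
ClO₄⁻: pKₐ(HClO₄) ≈ -10 — extremely weak base; rarely used for safety reasons
NO₃⁻: pKₐ(HNO₃) ≈ -1.3
HCOO⁻: pKₐ(HCOOH) ≈ 3.8 — resonance-stabilised carboxylate
HS⁻: pKₐ(H₂S) ≈ 7
RS⁻: pKₐ(RSH (a thiol)) ≈ 10.5 — moderately basic; rarely leaves without activation
(CH₃)₃CO⁻: pKₐ(t-BuOH) ≈ 18 — bulky, strongly basic alkoxide
The question asks for worst first, so the sequence is read in increasing leaving-group ability.

(CH₃)₃CO⁻ < RS⁻ < HS⁻ < HCOO⁻ < NO₃⁻ < ClO₄⁻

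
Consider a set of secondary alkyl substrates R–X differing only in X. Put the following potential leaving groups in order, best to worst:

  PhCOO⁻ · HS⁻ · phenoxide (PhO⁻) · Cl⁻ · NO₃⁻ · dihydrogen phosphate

Cl⁻: pKₐ(HCl) ≈ -7
NO₃⁻: pKₐ(HNO₃) ≈ -1.3
dihydrogen phosphate: pKₐ(H₃PO₄) ≈ 2.1
PhCOO⁻: pKₐ(C₆H₅COOH) ≈ 4.2
HS⁻: pKₐ(H₂S) ≈ 7
phenoxide (PhO⁻): pKₐ(C₆H₅OH (phenol)) ≈ 10

Cl⁻ > NO₃⁻ > dihydrogen phosphate > PhCOO⁻ > HS⁻ > phenoxide (PhO⁻)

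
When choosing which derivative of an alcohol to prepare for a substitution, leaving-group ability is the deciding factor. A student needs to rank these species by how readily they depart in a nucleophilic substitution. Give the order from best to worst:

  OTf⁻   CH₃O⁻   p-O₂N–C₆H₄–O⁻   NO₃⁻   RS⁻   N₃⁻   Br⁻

OTf⁻ > Br⁻ > NO₃⁻ > N₃⁻ > p-O₂N–C₆H₄–O⁻ > RS⁻ > CH₃O⁻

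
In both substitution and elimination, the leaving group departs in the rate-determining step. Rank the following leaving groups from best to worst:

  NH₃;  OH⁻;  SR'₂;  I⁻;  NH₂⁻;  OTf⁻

Rank by basicity of the departing species: weakest base leaves most easily.
OTf⁻: pKₐ(CF₃SO₃H (triflic acid)) ≈ -14
I⁻: pKₐ(HI) ≈ -10
SR'₂: pKₐ(R'₂SH⁺) ≈ -7
NH₃: pKₐ(NH₄⁺) ≈ 9.2
OH⁻: pKₐ(H₂O) ≈ 15.7
NH₂⁻: pKₐ(NH₃) ≈ 38

OTf⁻ > I⁻ > SR'₂ > NH₃ > OH⁻ > NH₂⁻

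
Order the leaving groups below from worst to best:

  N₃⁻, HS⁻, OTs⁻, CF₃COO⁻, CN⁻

A good leaving group is a weak base: the lower the pKₐ of its conjugate acid, the more readily it departs.
OTs⁻: pKₐ(p-CH₃C₆H₄SO₃H (TsOH)) ≈ -2.8 — resonance-delocalised arenesulfonate
CF₃COO⁻: pKₐ(CF₃COOH) ≈ 0.2
N₃⁻: pKₐ(HN₃) ≈ 4.7
HS⁻: pKₐ(H₂S) ≈ 7 — larger and more polarisable than the oxygen analogue
CN⁻: pKₐ(HCN) ≈ 9.2 — sp carbon stabilises the charge somewhat, but still a poor LG
The question asks for worst first, so the sequence is read in increasing leaving-group ability.

CN⁻ < HS⁻ < N₃⁻ < CF₃COO⁻ < OTs⁻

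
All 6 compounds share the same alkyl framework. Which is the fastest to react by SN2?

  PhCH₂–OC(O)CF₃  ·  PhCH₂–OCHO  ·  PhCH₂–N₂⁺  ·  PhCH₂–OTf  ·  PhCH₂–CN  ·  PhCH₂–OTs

PhCH₂–N₂⁺

With the same alkyl group throughout, only the leaving group differentiates the rates.
The more stable X⁻ (or X) is on its own — i.e. the weaker a base it is — the better a leaving group it makes.
PhCH₂–N₂⁺ loses N₂: no meaningful conjugate acid; N₂ departs as an exceptionally stable neutral molecule
PhCH₂–OTf loses OTf⁻: pKₐ(CF₃SO₃H (triflic acid)) ≈ -14
PhCH₂–OTs loses OTs⁻: pKₐ(p-CH₃C₆H₄SO₃H (TsOH)) ≈ -2.8
PhCH₂–OC(O)CF₃ loses CF₃COO⁻: pKₐ(CF₃COOH) ≈ 0.2
PhCH₂–OCHO loses HCOO⁻: pKₐ(HCOOH) ≈ 3.8
PhCH₂–CN loses CN⁻: pKₐ(HCN) ≈ 9.2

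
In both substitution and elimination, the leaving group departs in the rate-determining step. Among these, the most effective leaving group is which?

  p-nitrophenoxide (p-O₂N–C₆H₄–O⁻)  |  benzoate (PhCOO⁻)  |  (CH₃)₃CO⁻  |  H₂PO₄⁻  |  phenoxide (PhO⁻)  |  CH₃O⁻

H₂PO₄⁻

H₂PO₄⁻: pKₐ(H₃PO₄) ≈ 2.1
benzoate (PhCOO⁻): pKₐ(C₆H₅COOH) ≈ 4.2
p-nitrophenoxide (p-O₂N–C₆H₄–O⁻): pKₐ(p-nitrophenol) ≈ 7.2
phenoxide (PhO⁻): pKₐ(C₆H₅OH (phenol)) ≈ 10
CH₃O⁻: pKₐ(CH₃OH) ≈ 15.5
(CH₃)₃CO⁻: pKₐ(t-BuOH) ≈ 18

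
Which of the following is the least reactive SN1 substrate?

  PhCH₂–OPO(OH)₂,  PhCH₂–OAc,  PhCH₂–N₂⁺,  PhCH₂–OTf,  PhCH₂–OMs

Identical carbon frameworks mean the comparison reduces to leaving-group quality.
Rank by basicity of the departing species: weakest base leaves most easily.
PhCH₂–N₂⁺ loses N₂: no meaningful conjugate acid; N₂ departs as an exceptionally stable neutral molecule
PhCH₂–OTf loses OTf⁻: pKₐ(CF₃SO₃H (triflic acid)) ≈ -14
PhCH₂–OMs loses OMs⁻: pKₐ(CH₃SO₃H (MsOH)) ≈ -1.9
PhCH₂–OPO(OH)₂ loses H₂PO₄⁻: pKₐ(H₃PO₄) ≈ 2.1
PhCH₂–OAc loses AcO⁻: pKₐ(CH₃COOH) ≈ 4.8

PhCH₂–OAc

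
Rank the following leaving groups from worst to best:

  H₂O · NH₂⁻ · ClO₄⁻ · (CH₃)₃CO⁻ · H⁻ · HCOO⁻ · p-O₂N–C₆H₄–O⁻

NH₂⁻ < H⁻ < (CH₃)₃CO⁻ < p-O₂N–C₆H₄–O⁻ < HCOO⁻ < H₂O < ClO₄⁻

A good leaving group is a weak base: the lower the pKₐ of its conjugate acid, the more readily it departs.
ClO₄⁻: pKₐ(HClO₄) ≈ -10
H₂O: pKₐ(H₃O⁺) ≈ -1.7
HCOO⁻: pKₐ(HCOOH) ≈ 3.8
p-O₂N–C₆H₄–O⁻: pKₐ(p-nitrophenol) ≈ 7.2
(CH₃)₃CO⁻: pKₐ(t-BuOH) ≈ 18
H⁻: pKₐ(H₂) ≈ 36
NH₂⁻: pKₐ(NH₃) ≈ 38
Listed from poorest to best leaving group as asked.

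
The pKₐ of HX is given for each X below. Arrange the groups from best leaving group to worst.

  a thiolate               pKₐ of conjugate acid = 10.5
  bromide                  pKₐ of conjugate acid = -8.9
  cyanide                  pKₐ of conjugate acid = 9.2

Lower conjugate-acid pKₐ ⇒ weaker base ⇒ better leaving group.
Sorting by the given values: bromide (-8.9), cyanide (9.2), a thiolate (10.5).

bromide > cyanide > a thiolate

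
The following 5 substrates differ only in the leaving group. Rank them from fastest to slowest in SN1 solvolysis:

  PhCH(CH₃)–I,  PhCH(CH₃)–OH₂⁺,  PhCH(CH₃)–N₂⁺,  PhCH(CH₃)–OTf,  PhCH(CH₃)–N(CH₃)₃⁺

PhCH(CH₃)–N₂⁺ > PhCH(CH₃)–OTf > PhCH(CH₃)–I > PhCH(CH₃)–OH₂⁺ > PhCH(CH₃)–N(CH₃)₃⁺

The skeletons are identical, so relative rate is governed entirely by leaving-group ability.
Leaving-group ability tracks the stability of the departed species; conjugate-acid pKₐ is the usual yardstick (lower pKₐ → better LG).
PhCH(CH₃)–N₂⁺ loses N₂: no meaningful conjugate acid; N₂ departs as an exceptionally stable neutral molecule
PhCH(CH₃)–OTf loses OTf⁻: pKₐ(CF₃SO₃H (triflic acid)) ≈ -14
PhCH(CH₃)–I loses I⁻: pKₐ(HI) ≈ -10
PhCH(CH₃)–OH₂⁺ loses H₂O: pKₐ(H₃O⁺) ≈ -1.7
PhCH(CH₃)–N(CH₃)₃⁺ loses NR'₃: pKₐ(R'₃NH⁺) ≈ 10.7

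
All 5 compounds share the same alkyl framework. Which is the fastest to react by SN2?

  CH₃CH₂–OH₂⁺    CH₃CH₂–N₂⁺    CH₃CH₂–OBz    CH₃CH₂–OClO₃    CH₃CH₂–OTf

CH₃CH₂–N₂⁺

The skeletons are identical, so relative rate is governed entirely by leaving-group ability.
The more stable X⁻ (or X) is on its own — i.e. the weaker a base it is — the better a leaving group it makes.
CH₃CH₂–N₂⁺ loses N₂: no meaningful conjugate acid; N₂ departs as an exceptionally stable neutral molecule
CH₃CH₂–OTf loses OTf⁻: pKₐ(CF₃SO₃H (triflic acid)) ≈ -14
CH₃CH₂–OClO₃ loses ClO₄⁻: pKₐ(HClO₄) ≈ -10
CH₃CH₂–OH₂⁺ loses H₂O: pKₐ(H₃O⁺) ≈ -1.7
CH₃CH₂–OBz loses PhCOO⁻: pKₐ(C₆H₅COOH) ≈ 4.2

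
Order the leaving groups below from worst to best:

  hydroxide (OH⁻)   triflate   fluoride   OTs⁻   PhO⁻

Rank by basicity of the departing species: weakest base leaves most easily.
triflate: pKₐ(CF₃SO₃H (triflic acid)) ≈ -14
OTs⁻: pKₐ(p-CH₃C₆H₄SO₃H (TsOH)) ≈ -2.8
fluoride: pKₐ(HF) ≈ 3.2 — small and strongly basic; the poor halide leaving group
PhO⁻: pKₐ(C₆H₅OH (phenol)) ≈ 10
hydroxide (OH⁻): pKₐ(H₂O) ≈ 15.7
Reversing gives the worst-to-best order requested.

hydroxide (OH⁻) < PhO⁻ < fluoride < OTs⁻ < triflate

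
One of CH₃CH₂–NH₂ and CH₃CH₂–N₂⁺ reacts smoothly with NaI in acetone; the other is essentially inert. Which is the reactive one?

CH₃CH₂–N₂⁺

From CH₃CH₂–NH₂ the departing group would be NH₂⁻ (pKₐ(NH₃) ≈ 38). Extremely strong base; never a leaving group.
From CH₃CH₂–N₂⁺ the leaving group is N₂ (no meaningful conjugate acid; N₂ departs as an exceptionally stable neutral molecule).
(In practice CH₃CH₂–N₂⁺ is made from CH₃CH₂–NH₂ by diazotisation (NaNO₂ / HCl, 0 °C), generating a diazonium salt that expels N₂.)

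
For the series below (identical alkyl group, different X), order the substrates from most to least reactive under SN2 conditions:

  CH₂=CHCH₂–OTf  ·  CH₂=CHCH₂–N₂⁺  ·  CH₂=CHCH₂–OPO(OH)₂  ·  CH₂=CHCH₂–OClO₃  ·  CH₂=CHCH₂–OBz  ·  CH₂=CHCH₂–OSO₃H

CH₂=CHCH₂–N₂⁺ > CH₂=CHCH₂–OTf > CH₂=CHCH₂–OClO₃ > CH₂=CHCH₂–OSO₃H > CH₂=CHCH₂–OPO(OH)₂ > CH₂=CHCH₂–OBz

The skeletons are identical, so relative rate is governed entirely by leaving-group ability.
Rank by basicity of the departing species: weakest base leaves most easily.
CH₂=CHCH₂–N₂⁺ loses N₂: no meaningful conjugate acid; N₂ departs as an exceptionally stable neutral molecule
CH₂=CHCH₂–OTf loses OTf⁻: pKₐ(CF₃SO₃H (triflic acid)) ≈ -14
CH₂=CHCH₂–OClO₃ loses ClO₄⁻: pKₐ(HClO₄) ≈ -10
CH₂=CHCH₂–OSO₃H loses HSO₄⁻: pKₐ(H₂SO₄) ≈ -3
CH₂=CHCH₂–OPO(OH)₂ loses H₂PO₄⁻: pKₐ(H₃PO₄) ≈ 2.1
CH₂=CHCH₂–OBz loses PhCOO⁻: pKₐ(C₆H₅COOH) ≈ 4.2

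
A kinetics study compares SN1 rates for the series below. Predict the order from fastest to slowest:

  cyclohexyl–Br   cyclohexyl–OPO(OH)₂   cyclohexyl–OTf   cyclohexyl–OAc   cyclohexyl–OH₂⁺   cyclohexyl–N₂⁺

The skeletons are identical, so relative rate is governed entirely by leaving-group ability.
Leaving-group ability tracks the stability of the departed species; conjugate-acid pKₐ is the usual yardstick (lower pKₐ → better LG).
cyclohexyl–N₂⁺ loses N₂: no meaningful conjugate acid; N₂ departs as an exceptionally stable neutral molecule
cyclohexyl–OTf loses OTf⁻: pKₐ(CF₃SO₃H (triflic acid)) ≈ -14
cyclohexyl–Br loses Br⁻: pKₐ(HBr) ≈ -9
cyclohexyl–OH₂⁺ loses H₂O: pKₐ(H₃O⁺) ≈ -1.7
cyclohexyl–OPO(OH)₂ loses H₂PO₄⁻: pKₐ(H₃PO₄) ≈ 2.1
cyclohexyl–OAc loses AcO⁻: pKₐ(CH₃COOH) ≈ 4.8

cyclohexyl–N₂⁺ > cyclohexyl–OTf > cyclohexyl–Br > cyclohexyl–OH₂⁺ > cyclohexyl–OPO(OH)₂ > cyclohexyl–OAc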